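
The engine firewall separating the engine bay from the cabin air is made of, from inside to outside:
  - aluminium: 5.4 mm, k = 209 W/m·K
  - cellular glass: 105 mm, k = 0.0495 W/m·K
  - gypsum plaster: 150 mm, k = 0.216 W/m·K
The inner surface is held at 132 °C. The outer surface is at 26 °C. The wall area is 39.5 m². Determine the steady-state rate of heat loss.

Q ≈ 1490 W

Model the wall as resistances in series:
R_aluminium = L/(kA) = 0.0054/(209×39.5) = 6.541×10^-7 K/W
R_cellular glass = L/(kA) = 0.105/(0.0495×39.5) = 0.0537 K/W
R_gypsum plaster = L/(kA) = 0.15/(0.216×39.5) = 0.01758 K/W
R_total = 0.07128 K/W
Q = ΔT / R_total = 106 / 0.07128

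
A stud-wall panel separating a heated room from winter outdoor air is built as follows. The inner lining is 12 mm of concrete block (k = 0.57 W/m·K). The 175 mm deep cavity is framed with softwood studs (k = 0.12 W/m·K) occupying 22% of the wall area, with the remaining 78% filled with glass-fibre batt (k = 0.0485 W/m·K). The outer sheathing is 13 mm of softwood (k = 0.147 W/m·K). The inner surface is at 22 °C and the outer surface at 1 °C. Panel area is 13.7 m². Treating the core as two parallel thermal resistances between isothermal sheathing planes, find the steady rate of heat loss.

Sheathing layers in series; stud and cavity paths in parallel between them.
R_inner = 0.012/(0.57×13.7) = 0.001537 K/W
R_stud  = 0.175/(0.12×0.22×13.7) = 0.4839 K/W
R_cav   = 0.175/(0.0485×0.78×13.7) = 0.3377 K/W
1/R_core = 1/R_stud + 1/R_cav → R_core = 0.1989 K/W
R_outer = 0.013/(0.147×13.7) = 0.006455 K/W
R_total = 0.2069 K/W
Q = ΔT/R_total = 21/0.2069

Q ≈ 102 W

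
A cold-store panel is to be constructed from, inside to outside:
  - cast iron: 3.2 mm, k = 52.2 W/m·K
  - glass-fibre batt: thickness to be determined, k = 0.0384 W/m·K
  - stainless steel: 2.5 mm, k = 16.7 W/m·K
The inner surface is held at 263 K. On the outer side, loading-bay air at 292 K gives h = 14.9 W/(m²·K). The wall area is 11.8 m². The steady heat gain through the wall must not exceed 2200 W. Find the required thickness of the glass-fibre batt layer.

Model the wall as resistances in series:
R_cast iron = L/(kA) = 0.0032/(52.2×11.8) = 5.195×10^-6 K/W
R_stainless steel = L/(kA) = 0.0025/(16.7×11.8) = 1.269×10^-5 K/W
R_outer film = 1/(h_o·A) = 1/(14.9×11.8) = 0.005688 K/W
Sum of the known resistances R_other = 0.005706 K/W
Required total resistance R_tot = ΔT/Q_allow = 29/2200 = 0.01318 K/W
R_glass-fibre batt = R_tot − R_other = 0.007476 K/W
L = R·k·A = 0.007476×0.0384×11.8

L ≈ 3.39 mm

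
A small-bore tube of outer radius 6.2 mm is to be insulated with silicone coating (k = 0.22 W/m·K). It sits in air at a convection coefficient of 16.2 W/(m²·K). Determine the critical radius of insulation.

r_cr ≈ 13.6 mm

For a cylinder r_cr = k/h = 0.22/16.2
r_cr = 13.6 mm; since the bare radius (6.2 mm) is below r_cr, adding a thin layer of insulation will *increase* heat loss.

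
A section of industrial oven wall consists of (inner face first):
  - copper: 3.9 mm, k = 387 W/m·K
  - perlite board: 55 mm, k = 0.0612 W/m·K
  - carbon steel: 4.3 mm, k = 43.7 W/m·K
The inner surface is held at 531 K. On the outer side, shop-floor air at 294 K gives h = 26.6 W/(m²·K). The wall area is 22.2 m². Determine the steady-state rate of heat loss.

Treating each layer as a thermal resistance in series:
R_copper = L/(kA) = 0.0039/(387×22.2) = 4.539×10^-7 K/W
R_perlite board = L/(kA) = 0.055/(0.0612×22.2) = 0.04048 K/W
R_carbon steel = L/(kA) = 0.0043/(43.7×22.2) = 4.432×10^-6 K/W
R_outer film = 1/(h_o·A) = 1/(26.6×22.2) = 0.001693 K/W
R_total = 0.04218 K/W
Q = ΔT / R_total = 237 / 0.04218

Q ≈ 5620 W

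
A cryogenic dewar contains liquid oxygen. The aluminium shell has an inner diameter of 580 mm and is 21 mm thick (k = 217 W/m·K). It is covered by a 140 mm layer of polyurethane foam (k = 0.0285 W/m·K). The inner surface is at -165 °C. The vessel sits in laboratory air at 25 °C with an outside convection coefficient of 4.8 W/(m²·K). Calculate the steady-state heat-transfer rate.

Radial (spherical) resistances in series:
R_aluminium shell = (1/0.29 − 1/0.311)/(4π×217) = 8.539×10^-5 K/W
R_polyurethane foam = (1/0.311 − 1/0.451)/(4π×0.0285) = 2.787 K/W
R_outer film = 1/(h·4πr_o²) = 1/(4.8×4π×0.451²) = 0.08151 K/W
R_total = 2.869 K/W
Q = ΔT/R_total = 190/2.869

Q ≈ 66.2 W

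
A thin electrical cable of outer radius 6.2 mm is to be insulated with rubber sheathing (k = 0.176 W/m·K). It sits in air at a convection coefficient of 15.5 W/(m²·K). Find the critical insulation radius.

r_cr ≈ 11.4 mm

For a cylinder r_cr = k/h = 0.176/15.5
r_cr = 11.4 mm; since the bare radius (6.2 mm) is below r_cr, adding a thin layer of insulation will *increase* heat loss.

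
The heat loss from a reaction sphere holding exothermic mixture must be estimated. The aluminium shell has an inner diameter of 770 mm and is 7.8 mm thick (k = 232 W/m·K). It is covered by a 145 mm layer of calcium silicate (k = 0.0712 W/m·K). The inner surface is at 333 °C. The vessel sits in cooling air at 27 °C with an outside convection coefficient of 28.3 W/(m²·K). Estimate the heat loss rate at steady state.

Spherical conduction: R = (1/r_in − 1/r_out)/(4πk) per layer; series-sum.
R_aluminium shell = (1/0.385 − 1/0.3928)/(4π×232) = 1.769×10^-5 K/W
R_calcium silicate = (1/0.3928 − 1/0.5378)/(4π×0.0712) = 0.7672 K/W
R_outer film = 1/(h·4πr_o²) = 1/(28.3×4π×0.5378²) = 0.009722 K/W
R_total = 0.7769 K/W
Q = ΔT/R_total = 306/0.7769

Q ≈ 394 W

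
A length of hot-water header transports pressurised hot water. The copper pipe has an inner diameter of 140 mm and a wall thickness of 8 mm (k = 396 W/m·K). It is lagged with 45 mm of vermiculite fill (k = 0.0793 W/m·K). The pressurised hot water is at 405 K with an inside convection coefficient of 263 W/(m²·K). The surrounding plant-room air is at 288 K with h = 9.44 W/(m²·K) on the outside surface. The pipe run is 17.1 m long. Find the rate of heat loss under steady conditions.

For a radial system each layer contributes R = ln(r_out/r_in)/(2πkL); films add R = 1/(hA).
R_inner film = 1/(h_i·2πr₁L) = 1/(263×2π×0.07×17.1) = 5.056×10^-4 K/W
R_copper pipe wall = ln(78/70)/(2π×396×17.1) = 2.543×10^-6 K/W
R_vermiculite fill = ln(123/78)/(2π×0.0793×17.1) = 0.05346 K/W
R_outer film = 1/(h_o·2πr_oL) = 1/(9.44×2π×0.123×17.1) = 0.008016 K/W
R_total = 0.06198 K/W
Q = ΔT/R_total = 117/0.06198

Q ≈ 1890 W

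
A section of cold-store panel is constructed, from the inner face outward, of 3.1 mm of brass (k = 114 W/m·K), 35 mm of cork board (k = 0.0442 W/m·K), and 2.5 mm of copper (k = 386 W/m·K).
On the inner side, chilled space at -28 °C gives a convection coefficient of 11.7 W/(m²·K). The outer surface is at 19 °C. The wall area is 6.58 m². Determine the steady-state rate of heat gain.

Q ≈ 352 W

Treating each layer as a thermal resistance in series:
R_inner film = 1/(h_i·A) = 1/(11.7×6.58) = 0.01299 K/W
R_brass = L/(kA) = 0.0031/(114×6.58) = 4.133×10^-6 K/W
R_cork board = L/(kA) = 0.035/(0.0442×6.58) = 0.1203 K/W
R_copper = L/(kA) = 0.0025/(386×6.58) = 9.843×10^-7 K/W
R_total = 0.1333 K/W
Q = ΔT / R_total = 47 / 0.1333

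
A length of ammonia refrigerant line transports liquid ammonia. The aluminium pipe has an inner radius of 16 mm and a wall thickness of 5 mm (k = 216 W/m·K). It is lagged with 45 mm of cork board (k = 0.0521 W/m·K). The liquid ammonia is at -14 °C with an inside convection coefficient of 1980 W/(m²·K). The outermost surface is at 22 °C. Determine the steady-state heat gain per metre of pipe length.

q′ ≈ 10.3 W/m

For a radial system each layer contributes R = ln(r_out/r_in)/(2πkL); films add R = 1/(hA).
R_inner film = 1/(h_i·2πr₁L) = 1/(1980×2π×0.016×1) = 0.005024 K/W
R_aluminium pipe wall = ln(21/16)/(2π×216×1) = 2.004×10^-4 K/W
R_cork board = ln(66/21)/(2π×0.0521×1) = 3.498 K/W
R_total = 3.503 K/W
Q = ΔT/R_total = 36/3.503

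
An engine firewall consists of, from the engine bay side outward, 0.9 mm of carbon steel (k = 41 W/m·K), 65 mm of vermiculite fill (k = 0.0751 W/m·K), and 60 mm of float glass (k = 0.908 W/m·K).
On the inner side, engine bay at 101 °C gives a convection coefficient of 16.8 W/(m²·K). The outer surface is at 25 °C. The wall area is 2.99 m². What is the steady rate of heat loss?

Model the wall as resistances in series:
R_inner film = 1/(h_i·A) = 1/(16.8×2.99) = 0.01991 K/W
R_carbon steel = L/(kA) = 0.0009/(41×2.99) = 7.342×10^-6 K/W
R_vermiculite fill = L/(kA) = 0.065/(0.0751×2.99) = 0.2895 K/W
R_float glass = L/(kA) = 0.06/(0.908×2.99) = 0.0221 K/W
R_total = 0.3315 K/W
Q = ΔT / R_total = 76 / 0.3315

Q ≈ 229 W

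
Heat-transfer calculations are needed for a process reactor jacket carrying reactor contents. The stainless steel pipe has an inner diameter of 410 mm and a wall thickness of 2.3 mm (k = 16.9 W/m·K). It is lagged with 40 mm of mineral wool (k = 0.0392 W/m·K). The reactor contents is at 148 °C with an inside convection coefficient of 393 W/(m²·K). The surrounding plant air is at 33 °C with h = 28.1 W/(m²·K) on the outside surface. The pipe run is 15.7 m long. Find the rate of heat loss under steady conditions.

Treating each annulus and film as a series resistance:
R_inner film = 1/(h_i·2πr₁L) = 1/(393×2π×0.205×15.7) = 1.258×10^-4 K/W
R_stainless steel pipe wall = ln(207.3/205)/(2π×16.9×15.7) = 6.692×10^-6 K/W
R_mineral wool = ln(247.3/207.3)/(2π×0.0392×15.7) = 0.04563 K/W
R_outer film = 1/(h_o·2πr_oL) = 1/(28.1×2π×0.2473×15.7) = 0.001459 K/W
R_total = 0.04722 K/W
Q = ΔT/R_total = 115/0.04722

Q ≈ 2440 W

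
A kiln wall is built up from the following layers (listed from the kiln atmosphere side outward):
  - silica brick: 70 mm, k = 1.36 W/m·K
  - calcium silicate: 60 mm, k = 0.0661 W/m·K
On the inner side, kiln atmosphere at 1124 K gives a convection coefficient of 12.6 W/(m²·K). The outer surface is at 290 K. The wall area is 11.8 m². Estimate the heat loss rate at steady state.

Q ≈ 9480 W

Model the wall as resistances in series:
R_inner film = 1/(h_i·A) = 1/(12.6×11.8) = 0.006726 K/W
R_silica brick = L/(kA) = 0.07/(1.36×11.8) = 0.004362 K/W
R_calcium silicate = L/(kA) = 0.06/(0.0661×11.8) = 0.07693 K/W
R_total = 0.08801 K/W
Q = ΔT / R_total = 834 / 0.08801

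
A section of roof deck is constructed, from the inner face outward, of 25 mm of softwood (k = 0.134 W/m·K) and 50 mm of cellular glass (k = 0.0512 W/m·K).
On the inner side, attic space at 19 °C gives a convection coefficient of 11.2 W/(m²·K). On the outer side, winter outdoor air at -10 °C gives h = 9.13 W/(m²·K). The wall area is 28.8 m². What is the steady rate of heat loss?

Thermal resistances in series:
R_inner film = 1/(h_i·A) = 1/(11.2×28.8) = 0.0031 K/W
R_softwood = L/(kA) = 0.025/(0.134×28.8) = 0.006478 K/W
R_cellular glass = L/(kA) = 0.05/(0.0512×28.8) = 0.03391 K/W
R_outer film = 1/(h_o·A) = 1/(9.13×28.8) = 0.003803 K/W
R_total = 0.04729 K/W
Q = ΔT / R_total = 29 / 0.04729

Q ≈ 613 W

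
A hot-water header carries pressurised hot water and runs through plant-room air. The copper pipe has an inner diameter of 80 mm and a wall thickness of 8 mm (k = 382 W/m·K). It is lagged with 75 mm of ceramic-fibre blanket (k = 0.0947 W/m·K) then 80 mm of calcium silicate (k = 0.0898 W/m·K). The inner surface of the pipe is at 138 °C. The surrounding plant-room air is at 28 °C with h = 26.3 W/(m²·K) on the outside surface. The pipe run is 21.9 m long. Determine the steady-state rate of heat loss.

Per-layer cylindrical resistances, series-summed:
R_copper pipe wall = ln(48/40)/(2π×382×21.9) = 3.469×10^-6 K/W
R_ceramic-fibre blanket = ln(123/48)/(2π×0.0947×21.9) = 0.07221 K/W
R_calcium silicate = ln(203/123)/(2π×0.0898×21.9) = 0.04055 K/W
R_outer film = 1/(h_o·2πr_oL) = 1/(26.3×2π×0.203×21.9) = 0.001361 K/W
R_total = 0.1141 K/W
Q = ΔT/R_total = 110/0.1141

Q ≈ 964 W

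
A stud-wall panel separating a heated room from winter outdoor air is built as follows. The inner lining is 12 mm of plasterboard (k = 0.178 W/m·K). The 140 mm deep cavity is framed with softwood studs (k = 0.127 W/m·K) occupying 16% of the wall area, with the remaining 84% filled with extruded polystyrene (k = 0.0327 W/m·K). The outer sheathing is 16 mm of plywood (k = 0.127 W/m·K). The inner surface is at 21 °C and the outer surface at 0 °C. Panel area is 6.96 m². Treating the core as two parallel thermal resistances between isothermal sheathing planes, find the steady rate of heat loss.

Sheathing layers in series; stud and cavity paths in parallel between them.
R_inner = 0.012/(0.178×6.96) = 0.009686 K/W
R_stud  = 0.14/(0.127×0.16×6.96) = 0.9899 K/W
R_cav   = 0.14/(0.0327×0.84×6.96) = 0.7323 K/W
1/R_core = 1/R_stud + 1/R_cav → R_core = 0.4209 K/W
R_outer = 0.016/(0.127×6.96) = 0.0181 K/W
R_total = 0.4487 K/W
Q = ΔT/R_total = 21/0.4487

Q ≈ 46.8 W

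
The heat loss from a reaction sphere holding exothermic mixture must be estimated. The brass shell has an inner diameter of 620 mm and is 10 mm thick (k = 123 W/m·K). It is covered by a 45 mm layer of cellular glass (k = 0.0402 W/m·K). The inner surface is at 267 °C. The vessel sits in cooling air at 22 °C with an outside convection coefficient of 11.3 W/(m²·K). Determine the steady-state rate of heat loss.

Q ≈ 300 W

Radial (spherical) resistances in series:
R_brass shell = (1/0.31 − 1/0.32)/(4π×123) = 6.522×10^-5 K/W
R_cellular glass = (1/0.32 − 1/0.365)/(4π×0.0402) = 0.7627 K/W
R_outer film = 1/(h·4πr_o²) = 1/(11.3×4π×0.365²) = 0.05286 K/W
R_total = 0.8156 K/W
Q = ΔT/R_total = 245/0.8156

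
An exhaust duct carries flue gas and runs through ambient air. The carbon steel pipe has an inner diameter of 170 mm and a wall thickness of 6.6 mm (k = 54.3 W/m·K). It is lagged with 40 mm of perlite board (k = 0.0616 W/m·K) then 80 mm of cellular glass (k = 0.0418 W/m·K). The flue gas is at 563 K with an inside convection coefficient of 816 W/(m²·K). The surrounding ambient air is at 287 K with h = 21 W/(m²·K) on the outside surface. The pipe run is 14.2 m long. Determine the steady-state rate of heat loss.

Q ≈ 1410 W

Treating each annulus and film as a series resistance:
R_inner film = 1/(h_i·2πr₁L) = 1/(816×2π×0.085×14.2) = 1.616×10^-4 K/W
R_carbon steel pipe wall = ln(91.6/85)/(2π×54.3×14.2) = 1.544×10^-5 K/W
R_perlite board = ln(131.6/91.6)/(2π×0.0616×14.2) = 0.06593 K/W
R_cellular glass = ln(211.6/131.6)/(2π×0.0418×14.2) = 0.1273 K/W
R_outer film = 1/(h_o·2πr_oL) = 1/(21×2π×0.2116×14.2) = 0.002522 K/W
R_total = 0.196 K/W
Q = ΔT/R_total = 276/0.196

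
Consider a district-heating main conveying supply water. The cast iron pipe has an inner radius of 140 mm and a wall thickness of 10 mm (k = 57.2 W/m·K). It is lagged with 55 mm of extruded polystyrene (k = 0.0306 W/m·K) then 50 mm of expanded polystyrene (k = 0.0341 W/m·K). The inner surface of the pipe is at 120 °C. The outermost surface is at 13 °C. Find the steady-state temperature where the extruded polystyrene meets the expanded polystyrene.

T ≈ 54.2 °C

Radial resistances (cylindrical: R_cond = ln(r_o/r_i)/(2πkL), R_conv = 1/(h·2πrL)):
R_cast iron pipe wall = ln(150/140)/(2π×57.2×1) = 1.92×10^-4 K/W
R_extruded polystyrene = ln(205/150)/(2π×0.0306×1) = 1.625 K/W
R_expanded polystyrene = ln(255/205)/(2π×0.0341×1) = 1.019 K/W
R_total = 2.644 K/W
Q = ΔT/R_total = 107/2.644
Q = 40.5 W/m
T_interface = T_inner − Q·ΣR(inner→interface) = 120 − 40.5×1.625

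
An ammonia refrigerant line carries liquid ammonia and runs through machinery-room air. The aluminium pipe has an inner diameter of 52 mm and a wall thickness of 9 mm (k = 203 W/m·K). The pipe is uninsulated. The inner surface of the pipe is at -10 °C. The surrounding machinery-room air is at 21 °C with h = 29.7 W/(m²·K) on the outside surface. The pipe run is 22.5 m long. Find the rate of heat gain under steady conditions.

Q ≈ 4550 W

Per-layer cylindrical resistances, series-summed:
R_aluminium pipe wall = ln(35/26)/(2π×203×22.5) = 1.036×10^-5 K/W
R_outer film = 1/(h_o·2πr_oL) = 1/(29.7×2π×0.035×22.5) = 0.006805 K/W
R_total = 0.006815 K/W
Q = ΔT/R_total = 31/0.006815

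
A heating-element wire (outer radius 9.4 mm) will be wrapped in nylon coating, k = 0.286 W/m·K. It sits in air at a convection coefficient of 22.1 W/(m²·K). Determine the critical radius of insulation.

For a cylinder r_cr = k/h = 0.286/22.1
r_cr = 12.9 mm; since the bare radius (9.4 mm) is below r_cr, adding a thin layer of insulation will *increase* heat loss.

r_cr ≈ 12.9 mm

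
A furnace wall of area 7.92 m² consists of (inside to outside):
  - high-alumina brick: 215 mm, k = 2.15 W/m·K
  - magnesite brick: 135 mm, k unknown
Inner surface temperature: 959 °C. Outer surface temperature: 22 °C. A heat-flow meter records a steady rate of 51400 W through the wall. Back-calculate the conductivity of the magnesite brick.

k ≈ 3.04 W/(m·K)

Series thermal resistances:
R_high-alumina brick = L/(kA) = 0.215/(2.15×7.92) = 0.01263 K/W
Sum of known resistances R_other = 0.01263 K/W
Total R = ΔT/Q = 937/51400 = 0.01823 K/W
R_magnesite brick = R_total − R_other = 0.005603 K/W
k = L/(R·A) = 0.135/(0.005603×7.92)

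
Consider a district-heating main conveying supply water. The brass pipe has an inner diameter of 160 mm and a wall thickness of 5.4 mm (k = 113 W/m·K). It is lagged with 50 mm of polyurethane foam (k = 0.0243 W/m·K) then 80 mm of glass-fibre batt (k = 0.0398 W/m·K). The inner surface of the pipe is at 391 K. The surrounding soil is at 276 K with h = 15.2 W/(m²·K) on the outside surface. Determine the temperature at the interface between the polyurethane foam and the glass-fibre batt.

T ≈ 320 K

Per-layer cylindrical resistances, series-summed:
R_brass pipe wall = ln(85.4/80)/(2π×113×1) = 9.2×10^-5 K/W
R_polyurethane foam = ln(135.4/85.4)/(2π×0.0243×1) = 3.019 K/W
R_glass-fibre batt = ln(215.4/135.4)/(2π×0.0398×1) = 1.857 K/W
R_outer film = 1/(h_o·2πr_oL) = 1/(15.2×2π×0.2154×1) = 0.04861 K/W
R_total = 4.924 K/W
Q = ΔT/R_total = 115/4.924
Q = 23.4 W/m
T_interface = T_inner − Q·ΣR(inner→interface) = 391 − 23.4×3.019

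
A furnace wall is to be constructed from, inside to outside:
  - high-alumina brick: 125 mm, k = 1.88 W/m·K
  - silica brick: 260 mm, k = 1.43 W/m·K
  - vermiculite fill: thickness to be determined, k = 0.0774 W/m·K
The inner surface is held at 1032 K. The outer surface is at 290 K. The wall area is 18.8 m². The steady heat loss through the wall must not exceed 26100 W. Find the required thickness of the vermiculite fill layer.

L ≈ 22.1 mm

Treating each layer as a thermal resistance in series:
R_high-alumina brick = L/(kA) = 0.125/(1.88×18.8) = 0.003537 K/W
R_silica brick = L/(kA) = 0.26/(1.43×18.8) = 0.009671 K/W
Sum of the known resistances R_other = 0.01321 K/W
Required total resistance R_tot = ΔT/Q_allow = 742/26100 = 0.02843 K/W
R_vermiculite fill = R_tot − R_other = 0.01522 K/W
L = R·k·A = 0.01522×0.0774×18.8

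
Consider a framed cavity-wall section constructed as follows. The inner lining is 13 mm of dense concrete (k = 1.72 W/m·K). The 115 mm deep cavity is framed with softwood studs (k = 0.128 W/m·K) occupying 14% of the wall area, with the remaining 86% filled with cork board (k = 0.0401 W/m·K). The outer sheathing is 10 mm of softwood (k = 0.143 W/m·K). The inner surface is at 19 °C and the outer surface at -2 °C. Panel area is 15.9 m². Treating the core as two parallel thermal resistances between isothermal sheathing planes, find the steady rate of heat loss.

Q ≈ 147 W

Sheathing layers in series; stud and cavity paths in parallel between them.
R_inner = 0.013/(1.72×15.9) = 4.754×10^-4 K/W
R_stud  = 0.115/(0.128×0.14×15.9) = 0.4036 K/W
R_cav   = 0.115/(0.0401×0.86×15.9) = 0.2097 K/W
1/R_core = 1/R_stud + 1/R_cav → R_core = 0.138 K/W
R_outer = 0.01/(0.143×15.9) = 0.004398 K/W
R_total = 0.1429 K/W
Q = ΔT/R_total = 21/0.1429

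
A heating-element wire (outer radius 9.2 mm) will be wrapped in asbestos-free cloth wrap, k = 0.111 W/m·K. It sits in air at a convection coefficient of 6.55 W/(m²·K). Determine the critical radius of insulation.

r_cr ≈ 16.9 mm

For a cylinder r_cr = k/h = 0.111/6.55
r_cr = 16.9 mm; since the bare radius (9.2 mm) is below r_cr, adding a thin layer of insulation will *increase* heat loss.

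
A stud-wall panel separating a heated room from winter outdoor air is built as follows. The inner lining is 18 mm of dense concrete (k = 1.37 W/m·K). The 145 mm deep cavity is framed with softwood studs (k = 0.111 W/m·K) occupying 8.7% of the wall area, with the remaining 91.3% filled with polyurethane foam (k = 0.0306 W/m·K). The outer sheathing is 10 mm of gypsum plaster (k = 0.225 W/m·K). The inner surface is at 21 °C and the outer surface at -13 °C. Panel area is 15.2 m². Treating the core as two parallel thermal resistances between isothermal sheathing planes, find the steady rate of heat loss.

Q ≈ 132 W

Sheathing layers in series; stud and cavity paths in parallel between them.
R_inner = 0.018/(1.37×15.2) = 8.644×10^-4 K/W
R_stud  = 0.145/(0.111×0.087×15.2) = 0.9878 K/W
R_cav   = 0.145/(0.0306×0.913×15.2) = 0.3415 K/W
1/R_core = 1/R_stud + 1/R_cav → R_core = 0.2537 K/W
R_outer = 0.01/(0.225×15.2) = 0.002924 K/W
R_total = 0.2575 K/W
Q = ΔT/R_total = 34/0.2575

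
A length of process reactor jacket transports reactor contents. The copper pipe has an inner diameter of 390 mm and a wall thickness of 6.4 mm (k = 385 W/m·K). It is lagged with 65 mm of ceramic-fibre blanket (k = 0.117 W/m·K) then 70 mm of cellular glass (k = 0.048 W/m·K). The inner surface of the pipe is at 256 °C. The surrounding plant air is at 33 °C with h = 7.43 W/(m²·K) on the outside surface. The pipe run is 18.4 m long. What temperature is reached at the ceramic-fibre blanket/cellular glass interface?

T ≈ 186 °C

Per-layer cylindrical resistances, series-summed:
R_copper pipe wall = ln(201.4/195)/(2π×385×18.4) = 7.255×10^-7 K/W
R_ceramic-fibre blanket = ln(266.4/201.4)/(2π×0.117×18.4) = 0.02068 K/W
R_cellular glass = ln(336.4/266.4)/(2π×0.048×18.4) = 0.04204 K/W
R_outer film = 1/(h_o·2πr_oL) = 1/(7.43×2π×0.3364×18.4) = 0.003461 K/W
R_total = 0.06618 K/W
Q = ΔT/R_total = 223/0.06618
Q = 3370 W
T_interface = T_inner − Q·ΣR(inner→interface) = 256 − 3370×0.02068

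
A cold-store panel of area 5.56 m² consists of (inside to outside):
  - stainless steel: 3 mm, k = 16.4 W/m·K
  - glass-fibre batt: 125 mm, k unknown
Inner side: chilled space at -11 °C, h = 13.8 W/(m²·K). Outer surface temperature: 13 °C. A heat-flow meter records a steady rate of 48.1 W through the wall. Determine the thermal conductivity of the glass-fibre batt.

k ≈ 0.0463 W/(m·K)

Using the resistance-network approach (series):
R_inner film = 1/(h_i·A) = 1/(13.8×5.56) = 0.01303 K/W
R_stainless steel = L/(kA) = 0.003/(16.4×5.56) = 3.29×10^-5 K/W
Sum of known resistances R_other = 0.01307 K/W
Total R = ΔT/Q = 24/48.1 = 0.499 K/W
R_glass-fibre batt = R_total − R_other = 0.4859 K/W
k = L/(R·A) = 0.125/(0.4859×5.56)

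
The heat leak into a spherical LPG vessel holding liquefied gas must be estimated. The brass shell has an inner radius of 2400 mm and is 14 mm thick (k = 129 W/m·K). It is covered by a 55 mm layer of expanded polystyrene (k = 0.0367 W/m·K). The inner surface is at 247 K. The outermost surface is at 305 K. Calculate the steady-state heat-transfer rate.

Q ≈ 2900 W

Radial (spherical) resistances in series:
R_brass shell = (1/2.4 − 1/2.414)/(4π×129) = 1.491×10^-6 K/W
R_expanded polystyrene = (1/2.414 − 1/2.469)/(4π×0.0367) = 0.02001 K/W
R_total = 0.02001 K/W
Q = ΔT/R_total = 58/0.02001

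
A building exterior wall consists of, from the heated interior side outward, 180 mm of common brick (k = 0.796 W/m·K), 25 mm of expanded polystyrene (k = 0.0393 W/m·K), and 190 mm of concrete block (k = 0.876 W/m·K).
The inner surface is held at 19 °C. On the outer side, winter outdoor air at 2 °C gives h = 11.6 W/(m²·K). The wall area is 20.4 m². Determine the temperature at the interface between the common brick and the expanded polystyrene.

T ≈ 15.7 °C

Thermal resistances in series:
R_common brick = L/(kA) = 0.18/(0.796×20.4) = 0.01108 K/W
R_expanded polystyrene = L/(kA) = 0.025/(0.0393×20.4) = 0.03118 K/W
R_concrete block = L/(kA) = 0.19/(0.876×20.4) = 0.01063 K/W
R_outer film = 1/(h_o·A) = 1/(11.6×20.4) = 0.004226 K/W
R_total = 0.05713 K/W;  Q = ΔT/R_total = 17/0.05713 = 297.6 W
T_interface = T_inner − Q·ΣR(inner→interface) = 19 − 298×0.01108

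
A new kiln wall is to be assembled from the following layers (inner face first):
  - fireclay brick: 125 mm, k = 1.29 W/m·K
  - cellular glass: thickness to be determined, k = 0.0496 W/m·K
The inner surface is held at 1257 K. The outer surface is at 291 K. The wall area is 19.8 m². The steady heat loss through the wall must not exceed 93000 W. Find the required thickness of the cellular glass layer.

L ≈ 5.39 mm

Treating each layer as a thermal resistance in series:
R_fireclay brick = L/(kA) = 0.125/(1.29×19.8) = 0.004894 K/W
Sum of the known resistances R_other = 0.004894 K/W
Required total resistance R_tot = ΔT/Q_allow = 966/93000 = 0.01039 K/W
R_cellular glass = R_tot − R_other = 0.005493 K/W
L = R·k·A = 0.005493×0.0496×19.8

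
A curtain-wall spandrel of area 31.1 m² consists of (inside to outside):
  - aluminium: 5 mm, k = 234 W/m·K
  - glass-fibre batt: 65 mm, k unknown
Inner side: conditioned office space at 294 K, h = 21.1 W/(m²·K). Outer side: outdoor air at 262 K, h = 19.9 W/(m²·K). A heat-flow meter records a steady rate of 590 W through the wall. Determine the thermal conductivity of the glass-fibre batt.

k ≈ 0.0409 W/(m·K)

Series thermal resistances:
R_inner film = 1/(h_i·A) = 1/(21.1×31.1) = 0.001524 K/W
R_aluminium = L/(kA) = 0.005/(234×31.1) = 6.871×10^-7 K/W
R_outer film = 1/(h_o·A) = 1/(19.9×31.1) = 0.001616 K/W
Sum of known resistances R_other = 0.00314 K/W
Total R = ΔT/Q = 32/590 = 0.05424 K/W
R_glass-fibre batt = R_total − R_other = 0.0511 K/W
k = L/(R·A) = 0.065/(0.0511×31.1)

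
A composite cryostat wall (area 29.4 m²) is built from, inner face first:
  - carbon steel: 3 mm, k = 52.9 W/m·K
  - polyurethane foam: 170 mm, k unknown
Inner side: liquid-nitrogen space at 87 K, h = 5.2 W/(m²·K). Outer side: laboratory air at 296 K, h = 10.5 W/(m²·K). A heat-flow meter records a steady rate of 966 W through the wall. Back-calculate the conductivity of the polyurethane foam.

k ≈ 0.028 W/(m·K)

Using the resistance-network approach (series):
R_inner film = 1/(h_i·A) = 1/(5.2×29.4) = 0.006541 K/W
R_carbon steel = L/(kA) = 0.003/(52.9×29.4) = 1.929×10^-6 K/W
R_outer film = 1/(h_o·A) = 1/(10.5×29.4) = 0.003239 K/W
Sum of known resistances R_other = 0.009782 K/W
Total R = ΔT/Q = 209/966 = 0.2164 K/W
R_polyurethane foam = R_total − R_other = 0.2066 K/W
k = L/(R·A) = 0.17/(0.2066×29.4)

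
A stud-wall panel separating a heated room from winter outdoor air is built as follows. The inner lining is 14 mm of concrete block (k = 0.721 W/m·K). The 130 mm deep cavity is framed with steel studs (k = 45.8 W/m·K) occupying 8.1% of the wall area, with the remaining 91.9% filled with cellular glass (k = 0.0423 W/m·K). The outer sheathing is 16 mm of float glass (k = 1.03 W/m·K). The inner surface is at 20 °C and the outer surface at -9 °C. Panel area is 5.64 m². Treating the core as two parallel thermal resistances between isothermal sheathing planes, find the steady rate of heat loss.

Q ≈ 2350 W

Sheathing layers in series; stud and cavity paths in parallel between them.
R_inner = 0.014/(0.721×5.64) = 0.003443 K/W
R_stud  = 0.13/(45.8×0.081×5.64) = 0.006213 K/W
R_cav   = 0.13/(0.0423×0.919×5.64) = 0.5929 K/W
1/R_core = 1/R_stud + 1/R_cav → R_core = 0.006149 K/W
R_outer = 0.016/(1.03×5.64) = 0.002754 K/W
R_total = 0.01235 K/W
Q = ΔT/R_total = 29/0.01235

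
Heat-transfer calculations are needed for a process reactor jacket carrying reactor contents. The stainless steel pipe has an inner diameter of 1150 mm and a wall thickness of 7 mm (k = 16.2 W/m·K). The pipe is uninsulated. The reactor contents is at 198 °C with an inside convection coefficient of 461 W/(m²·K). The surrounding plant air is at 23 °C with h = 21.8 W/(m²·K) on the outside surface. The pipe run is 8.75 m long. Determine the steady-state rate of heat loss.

Q ≈ 115000 W

For a radial system each layer contributes R = ln(r_out/r_in)/(2πkL); films add R = 1/(hA).
R_inner film = 1/(h_i·2πr₁L) = 1/(461×2π×0.575×8.75) = 6.862×10^-5 K/W
R_stainless steel pipe wall = ln(582/575)/(2π×16.2×8.75) = 1.359×10^-5 K/W
R_outer film = 1/(h_o·2πr_oL) = 1/(21.8×2π×0.582×8.75) = 0.001434 K/W
R_total = 0.001516 K/W
Q = ΔT/R_total = 175/0.001516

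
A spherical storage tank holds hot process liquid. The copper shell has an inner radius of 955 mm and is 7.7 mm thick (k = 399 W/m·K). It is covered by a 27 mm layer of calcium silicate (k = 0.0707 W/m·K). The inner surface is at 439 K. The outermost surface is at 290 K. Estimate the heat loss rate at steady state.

Q ≈ 4670 W

Each spherical layer contributes R = (1/r_i − 1/r_o)/(4πk):
R_copper shell = (1/0.955 − 1/0.9627)/(4π×399) = 1.67×10^-6 K/W
R_calcium silicate = (1/0.9627 − 1/0.9897)/(4π×0.0707) = 0.0319 K/W
R_total = 0.0319 K/W
Q = ΔT/R_total = 149/0.0319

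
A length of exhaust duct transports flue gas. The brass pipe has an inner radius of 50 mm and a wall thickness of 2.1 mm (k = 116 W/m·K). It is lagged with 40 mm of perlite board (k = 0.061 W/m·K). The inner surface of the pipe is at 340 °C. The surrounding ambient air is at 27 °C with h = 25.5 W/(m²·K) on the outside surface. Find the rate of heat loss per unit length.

Cylindrical conduction, so R = ln(r₂/r₁)/(2πkL) per layer, in series:
R_brass pipe wall = ln(52.1/50)/(2π×116×1) = 5.645×10^-5 K/W
R_perlite board = ln(92.1/52.1)/(2π×0.061×1) = 1.486 K/W
R_outer film = 1/(h_o·2πr_oL) = 1/(25.5×2π×0.0921×1) = 0.06777 K/W
R_total = 1.554 K/W
Q = ΔT/R_total = 313/1.554

q′ ≈ 201 W/m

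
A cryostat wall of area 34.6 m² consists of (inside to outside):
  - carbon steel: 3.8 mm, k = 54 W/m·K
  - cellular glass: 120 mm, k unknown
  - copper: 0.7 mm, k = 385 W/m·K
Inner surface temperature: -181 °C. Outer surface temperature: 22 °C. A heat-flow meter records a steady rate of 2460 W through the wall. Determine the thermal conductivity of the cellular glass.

Thermal resistances in series:
R_carbon steel = L/(kA) = 0.0038/(54×34.6) = 2.034×10^-6 K/W
R_copper = L/(kA) = 0.0007/(385×34.6) = 5.255×10^-8 K/W
Sum of known resistances R_other = 2.086×10^-6 K/W
Total R = ΔT/Q = 203/2460 = 0.08252 K/W
R_cellular glass = R_total − R_other = 0.08252 K/W
k = L/(R·A) = 0.12/(0.08252×34.6)

k ≈ 0.042 W/(m·K)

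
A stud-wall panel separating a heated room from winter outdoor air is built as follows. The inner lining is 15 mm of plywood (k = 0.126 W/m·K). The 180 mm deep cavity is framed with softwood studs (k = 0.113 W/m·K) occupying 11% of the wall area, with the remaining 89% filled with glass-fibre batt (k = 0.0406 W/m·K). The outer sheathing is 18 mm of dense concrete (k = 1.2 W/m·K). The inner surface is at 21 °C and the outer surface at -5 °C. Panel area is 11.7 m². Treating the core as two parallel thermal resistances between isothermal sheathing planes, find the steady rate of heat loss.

Q ≈ 79.2 W

Sheathing layers in series; stud and cavity paths in parallel between them.
R_inner = 0.015/(0.126×11.7) = 0.01018 K/W
R_stud  = 0.18/(0.113×0.11×11.7) = 1.238 K/W
R_cav   = 0.18/(0.0406×0.89×11.7) = 0.4258 K/W
1/R_core = 1/R_stud + 1/R_cav → R_core = 0.3168 K/W
R_outer = 0.018/(1.2×11.7) = 0.001282 K/W
R_total = 0.3282 K/W
Q = ΔT/R_total = 26/0.3282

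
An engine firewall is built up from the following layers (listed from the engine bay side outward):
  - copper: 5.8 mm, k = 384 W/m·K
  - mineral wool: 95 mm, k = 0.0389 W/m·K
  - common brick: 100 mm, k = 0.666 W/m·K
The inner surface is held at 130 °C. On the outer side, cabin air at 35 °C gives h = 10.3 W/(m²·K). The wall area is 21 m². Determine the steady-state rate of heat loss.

Q ≈ 742 W

Treating each layer as a thermal resistance in series:
R_copper = L/(kA) = 0.0058/(384×21) = 7.192×10^-7 K/W
R_mineral wool = L/(kA) = 0.095/(0.0389×21) = 0.1163 K/W
R_common brick = L/(kA) = 0.1/(0.666×21) = 0.00715 K/W
R_outer film = 1/(h_o·A) = 1/(10.3×21) = 0.004623 K/W
R_total = 0.1281 K/W
Q = ΔT / R_total = 95 / 0.1281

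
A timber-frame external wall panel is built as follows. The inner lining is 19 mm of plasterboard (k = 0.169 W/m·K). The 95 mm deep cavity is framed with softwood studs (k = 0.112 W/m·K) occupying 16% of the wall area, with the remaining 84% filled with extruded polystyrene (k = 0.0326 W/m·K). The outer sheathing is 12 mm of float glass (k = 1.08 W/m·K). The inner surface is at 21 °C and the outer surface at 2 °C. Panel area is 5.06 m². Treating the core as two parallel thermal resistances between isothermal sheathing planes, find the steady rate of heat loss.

Q ≈ 43.3 W

Sheathing layers in series; stud and cavity paths in parallel between them.
R_inner = 0.019/(0.169×5.06) = 0.02222 K/W
R_stud  = 0.095/(0.112×0.16×5.06) = 1.048 K/W
R_cav   = 0.095/(0.0326×0.84×5.06) = 0.6856 K/W
1/R_core = 1/R_stud + 1/R_cav → R_core = 0.4144 K/W
R_outer = 0.012/(1.08×5.06) = 0.002196 K/W
R_total = 0.4388 K/W
Q = ΔT/R_total = 19/0.4388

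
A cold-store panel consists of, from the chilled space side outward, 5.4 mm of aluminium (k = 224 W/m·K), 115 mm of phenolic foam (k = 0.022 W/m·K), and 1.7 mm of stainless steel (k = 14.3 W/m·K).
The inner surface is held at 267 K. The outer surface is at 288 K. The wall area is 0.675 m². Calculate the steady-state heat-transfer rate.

Q ≈ 2.71 W

Model the wall as resistances in series:
R_aluminium = L/(kA) = 0.0054/(224×0.675) = 3.571×10^-5 K/W
R_phenolic foam = L/(kA) = 0.115/(0.022×0.675) = 7.744 K/W
R_stainless steel = L/(kA) = 0.0017/(14.3×0.675) = 1.761×10^-4 K/W
R_total = 7.744 K/W
Q = ΔT / R_total = 21 / 7.744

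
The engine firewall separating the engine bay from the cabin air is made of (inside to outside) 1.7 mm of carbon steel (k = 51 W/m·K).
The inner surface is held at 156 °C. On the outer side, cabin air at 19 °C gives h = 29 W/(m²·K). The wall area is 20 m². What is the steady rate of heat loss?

Q ≈ 79400 W

Series thermal resistances:
R_carbon steel = L/(kA) = 0.0017/(51×20) = 1.667×10^-6 K/W
R_outer film = 1/(h_o·A) = 1/(29×20) = 0.001724 K/W
R_total = 0.001726 K/W
Q = ΔT / R_total = 137 / 0.001726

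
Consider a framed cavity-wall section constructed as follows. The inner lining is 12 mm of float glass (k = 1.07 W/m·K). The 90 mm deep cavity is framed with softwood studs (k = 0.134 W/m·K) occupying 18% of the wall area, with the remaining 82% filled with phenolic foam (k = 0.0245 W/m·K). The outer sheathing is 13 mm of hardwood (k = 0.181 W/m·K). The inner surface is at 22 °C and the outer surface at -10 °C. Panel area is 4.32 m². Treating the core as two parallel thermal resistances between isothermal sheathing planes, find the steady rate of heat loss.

Q ≈ 65.2 W

Sheathing layers in series; stud and cavity paths in parallel between them.
R_inner = 0.012/(1.07×4.32) = 0.002596 K/W
R_stud  = 0.09/(0.134×0.18×4.32) = 0.8637 K/W
R_cav   = 0.09/(0.0245×0.82×4.32) = 1.037 K/W
1/R_core = 1/R_stud + 1/R_cav → R_core = 0.4712 K/W
R_outer = 0.013/(0.181×4.32) = 0.01663 K/W
R_total = 0.4905 K/W
Q = ΔT/R_total = 32/0.4905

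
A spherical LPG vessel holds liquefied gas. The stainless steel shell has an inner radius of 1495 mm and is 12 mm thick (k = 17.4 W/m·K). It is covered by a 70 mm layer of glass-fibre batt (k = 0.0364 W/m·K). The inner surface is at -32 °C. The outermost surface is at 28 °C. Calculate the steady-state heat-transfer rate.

For a spherical shell R = (1/r₁ − 1/r₂)/(4πk); film R = 1/(h·4πr²). In series:
R_stainless steel shell = (1/1.495 − 1/1.507)/(4π×17.4) = 2.436×10^-5 K/W
R_glass-fibre batt = (1/1.507 − 1/1.577)/(4π×0.0364) = 0.06439 K/W
R_total = 0.06442 K/W
Q = ΔT/R_total = 60/0.06442

Q ≈ 931 W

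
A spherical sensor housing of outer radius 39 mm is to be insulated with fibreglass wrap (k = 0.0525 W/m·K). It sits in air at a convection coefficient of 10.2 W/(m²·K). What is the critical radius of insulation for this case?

r_cr ≈ 10.3 mm

For a sphere r_cr = 2k/h = 2×0.0525/10.2
r_cr = 10.3 mm; since the bare radius (39 mm) is above r_cr, any added insulation will reduce heat loss.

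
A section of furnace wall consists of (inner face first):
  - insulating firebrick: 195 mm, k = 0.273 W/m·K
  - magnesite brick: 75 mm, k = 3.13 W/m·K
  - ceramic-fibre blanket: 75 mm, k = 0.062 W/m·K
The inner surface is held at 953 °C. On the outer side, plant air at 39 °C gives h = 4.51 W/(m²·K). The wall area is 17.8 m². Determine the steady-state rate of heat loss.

Model the wall as resistances in series:
R_insulating firebrick = L/(kA) = 0.195/(0.273×17.8) = 0.04013 K/W
R_magnesite brick = L/(kA) = 0.075/(3.13×17.8) = 0.001346 K/W
R_ceramic-fibre blanket = L/(kA) = 0.075/(0.062×17.8) = 0.06796 K/W
R_outer film = 1/(h_o·A) = 1/(4.51×17.8) = 0.01246 K/W
R_total = 0.1219 K/W
Q = ΔT / R_total = 914 / 0.1219

Q ≈ 7500 W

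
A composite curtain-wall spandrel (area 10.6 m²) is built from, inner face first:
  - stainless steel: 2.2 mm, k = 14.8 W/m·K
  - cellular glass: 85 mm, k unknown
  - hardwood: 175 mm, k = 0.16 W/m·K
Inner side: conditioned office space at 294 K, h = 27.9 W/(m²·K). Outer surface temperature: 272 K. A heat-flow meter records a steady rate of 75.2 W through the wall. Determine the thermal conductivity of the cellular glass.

k ≈ 0.0431 W/(m·K)

Series thermal resistances:
R_inner film = 1/(h_i·A) = 1/(27.9×10.6) = 0.003381 K/W
R_stainless steel = L/(kA) = 0.0022/(14.8×10.6) = 1.402×10^-5 K/W
R_hardwood = L/(kA) = 0.175/(0.16×10.6) = 0.1032 K/W
Sum of known resistances R_other = 0.1066 K/W
Total R = ΔT/Q = 22/75.2 = 0.2926 K/W
R_cellular glass = R_total − R_other = 0.186 K/W
k = L/(R·A) = 0.085/(0.186×10.6)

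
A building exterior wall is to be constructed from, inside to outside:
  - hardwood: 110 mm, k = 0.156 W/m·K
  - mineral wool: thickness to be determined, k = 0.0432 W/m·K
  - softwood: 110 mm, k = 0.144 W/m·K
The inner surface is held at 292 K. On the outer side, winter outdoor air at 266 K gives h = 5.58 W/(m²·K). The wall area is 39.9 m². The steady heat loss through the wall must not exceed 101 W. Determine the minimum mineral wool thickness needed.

L ≈ 373 mm

Thermal resistances in series:
R_hardwood = L/(kA) = 0.11/(0.156×39.9) = 0.01767 K/W
R_softwood = L/(kA) = 0.11/(0.144×39.9) = 0.01915 K/W
R_outer film = 1/(h_o·A) = 1/(5.58×39.9) = 0.004492 K/W
Sum of the known resistances R_other = 0.04131 K/W
Required total resistance R_tot = ΔT/Q_allow = 26/101 = 0.2574 K/W
R_mineral wool = R_tot − R_other = 0.2161 K/W
L = R·k·A = 0.2161×0.0432×39.9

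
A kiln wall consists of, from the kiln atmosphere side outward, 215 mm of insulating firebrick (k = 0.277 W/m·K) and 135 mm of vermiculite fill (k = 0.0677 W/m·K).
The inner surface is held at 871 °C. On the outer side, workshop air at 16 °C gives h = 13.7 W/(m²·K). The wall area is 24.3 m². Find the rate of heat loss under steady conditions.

Q ≈ 7310 W

Series thermal resistances:
R_insulating firebrick = L/(kA) = 0.215/(0.277×24.3) = 0.03194 K/W
R_vermiculite fill = L/(kA) = 0.135/(0.0677×24.3) = 0.08206 K/W
R_outer film = 1/(h_o·A) = 1/(13.7×24.3) = 0.003004 K/W
R_total = 0.117 K/W
Q = ΔT / R_total = 855 / 0.117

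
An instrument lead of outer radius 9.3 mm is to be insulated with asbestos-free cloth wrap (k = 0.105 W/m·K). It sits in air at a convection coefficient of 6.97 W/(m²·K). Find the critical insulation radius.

r_cr ≈ 15.1 mm

For a cylinder r_cr = k/h = 0.105/6.97
r_cr = 15.1 mm; since the bare radius (9.3 mm) is below r_cr, adding a thin layer of insulation will *increase* heat loss.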